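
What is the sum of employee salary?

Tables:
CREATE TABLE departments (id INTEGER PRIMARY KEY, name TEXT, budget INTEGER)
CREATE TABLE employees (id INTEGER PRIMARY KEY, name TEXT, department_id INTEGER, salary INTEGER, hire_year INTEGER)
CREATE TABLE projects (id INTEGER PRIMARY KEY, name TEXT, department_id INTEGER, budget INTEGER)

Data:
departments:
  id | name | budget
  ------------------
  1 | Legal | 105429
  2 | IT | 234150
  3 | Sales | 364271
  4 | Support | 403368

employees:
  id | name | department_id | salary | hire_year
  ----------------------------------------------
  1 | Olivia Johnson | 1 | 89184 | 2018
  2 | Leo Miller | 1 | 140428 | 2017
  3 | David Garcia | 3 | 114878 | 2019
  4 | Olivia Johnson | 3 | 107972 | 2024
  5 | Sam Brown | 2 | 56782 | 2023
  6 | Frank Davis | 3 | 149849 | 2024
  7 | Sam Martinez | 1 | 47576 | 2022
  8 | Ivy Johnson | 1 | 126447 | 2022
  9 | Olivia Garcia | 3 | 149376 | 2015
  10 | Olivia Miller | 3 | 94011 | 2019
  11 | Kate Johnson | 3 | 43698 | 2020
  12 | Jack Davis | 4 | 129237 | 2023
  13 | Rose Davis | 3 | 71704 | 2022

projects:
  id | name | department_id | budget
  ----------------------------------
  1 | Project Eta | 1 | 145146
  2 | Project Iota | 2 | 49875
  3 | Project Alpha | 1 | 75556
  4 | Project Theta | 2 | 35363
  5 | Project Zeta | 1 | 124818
SELECT SUM(salary) FROM employees

Execution result:
1321142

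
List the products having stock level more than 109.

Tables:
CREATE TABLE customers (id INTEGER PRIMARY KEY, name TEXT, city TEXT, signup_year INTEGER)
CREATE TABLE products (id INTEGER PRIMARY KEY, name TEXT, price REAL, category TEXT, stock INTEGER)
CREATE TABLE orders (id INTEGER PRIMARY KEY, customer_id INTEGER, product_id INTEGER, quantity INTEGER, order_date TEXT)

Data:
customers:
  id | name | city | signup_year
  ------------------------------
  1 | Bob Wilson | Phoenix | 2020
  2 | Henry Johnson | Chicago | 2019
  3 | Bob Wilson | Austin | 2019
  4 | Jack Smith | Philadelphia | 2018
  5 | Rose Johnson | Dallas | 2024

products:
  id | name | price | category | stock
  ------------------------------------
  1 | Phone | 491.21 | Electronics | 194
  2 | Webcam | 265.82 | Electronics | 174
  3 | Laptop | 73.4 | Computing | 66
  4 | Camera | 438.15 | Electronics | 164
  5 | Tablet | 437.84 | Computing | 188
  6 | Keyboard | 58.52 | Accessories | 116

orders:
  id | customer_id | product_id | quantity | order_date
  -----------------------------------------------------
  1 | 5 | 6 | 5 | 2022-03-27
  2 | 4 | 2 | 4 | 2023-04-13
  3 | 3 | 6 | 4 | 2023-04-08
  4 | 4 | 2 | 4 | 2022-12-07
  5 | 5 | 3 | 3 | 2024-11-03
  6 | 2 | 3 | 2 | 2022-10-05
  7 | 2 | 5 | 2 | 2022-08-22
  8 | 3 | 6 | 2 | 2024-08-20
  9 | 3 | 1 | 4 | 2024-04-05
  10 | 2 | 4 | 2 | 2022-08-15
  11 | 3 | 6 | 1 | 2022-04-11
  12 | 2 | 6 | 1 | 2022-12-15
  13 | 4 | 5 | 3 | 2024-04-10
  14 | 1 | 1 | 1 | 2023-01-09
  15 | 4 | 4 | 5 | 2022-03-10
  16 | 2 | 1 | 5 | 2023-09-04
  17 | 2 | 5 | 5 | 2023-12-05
SELECT name, stock FROM products WHERE stock > 109

Execution result:
name | stock
Phone | 194
Webcam | 174
Camera | 164
Tablet | 188
Keyboard | 116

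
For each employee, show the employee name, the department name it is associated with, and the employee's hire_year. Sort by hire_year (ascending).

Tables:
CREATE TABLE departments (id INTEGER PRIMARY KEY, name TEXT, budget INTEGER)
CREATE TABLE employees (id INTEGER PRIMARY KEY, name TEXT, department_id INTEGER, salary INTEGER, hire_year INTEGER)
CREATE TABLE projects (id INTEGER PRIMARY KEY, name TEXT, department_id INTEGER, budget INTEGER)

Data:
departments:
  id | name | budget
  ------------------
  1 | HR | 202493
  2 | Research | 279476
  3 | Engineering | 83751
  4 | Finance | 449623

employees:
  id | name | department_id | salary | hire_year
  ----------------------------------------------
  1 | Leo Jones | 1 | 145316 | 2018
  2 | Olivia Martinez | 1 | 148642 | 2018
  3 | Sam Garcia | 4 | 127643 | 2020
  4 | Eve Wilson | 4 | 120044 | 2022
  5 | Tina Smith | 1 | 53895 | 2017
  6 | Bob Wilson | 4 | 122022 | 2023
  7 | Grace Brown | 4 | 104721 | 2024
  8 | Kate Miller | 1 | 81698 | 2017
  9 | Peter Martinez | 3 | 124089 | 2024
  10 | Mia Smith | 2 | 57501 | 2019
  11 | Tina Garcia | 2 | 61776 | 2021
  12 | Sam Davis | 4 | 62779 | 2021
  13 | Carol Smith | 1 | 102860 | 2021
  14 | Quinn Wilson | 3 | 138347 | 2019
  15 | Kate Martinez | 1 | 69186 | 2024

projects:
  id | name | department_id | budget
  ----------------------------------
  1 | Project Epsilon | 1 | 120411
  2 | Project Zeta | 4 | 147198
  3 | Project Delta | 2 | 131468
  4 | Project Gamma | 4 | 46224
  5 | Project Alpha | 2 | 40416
SELECT c.name, p.name AS department, c.hire_year FROM employees c JOIN departments p ON c.department_id = p.id ORDER BY c.hire_year ASC

Execution result:
name | department | hire_year
Tina Smith | HR | 2017
Kate Miller | HR | 2017
Leo Jones | HR | 2018
Olivia Martinez | HR | 2018
Mia Smith | Research | 2019
Quinn Wilson | Engineering | 2019
Sam Garcia | Finance | 2020
Tina Garcia | Research | 2021
Sam Davis | Finance | 2021
Carol Smith | HR | 2021
Eve Wilson | Finance | 2022
Bob Wilson | Finance | 2023
Grace Brown | Finance | 2024
Peter Martinez | Engineering | 2024
Kate Martinez | HR | 2024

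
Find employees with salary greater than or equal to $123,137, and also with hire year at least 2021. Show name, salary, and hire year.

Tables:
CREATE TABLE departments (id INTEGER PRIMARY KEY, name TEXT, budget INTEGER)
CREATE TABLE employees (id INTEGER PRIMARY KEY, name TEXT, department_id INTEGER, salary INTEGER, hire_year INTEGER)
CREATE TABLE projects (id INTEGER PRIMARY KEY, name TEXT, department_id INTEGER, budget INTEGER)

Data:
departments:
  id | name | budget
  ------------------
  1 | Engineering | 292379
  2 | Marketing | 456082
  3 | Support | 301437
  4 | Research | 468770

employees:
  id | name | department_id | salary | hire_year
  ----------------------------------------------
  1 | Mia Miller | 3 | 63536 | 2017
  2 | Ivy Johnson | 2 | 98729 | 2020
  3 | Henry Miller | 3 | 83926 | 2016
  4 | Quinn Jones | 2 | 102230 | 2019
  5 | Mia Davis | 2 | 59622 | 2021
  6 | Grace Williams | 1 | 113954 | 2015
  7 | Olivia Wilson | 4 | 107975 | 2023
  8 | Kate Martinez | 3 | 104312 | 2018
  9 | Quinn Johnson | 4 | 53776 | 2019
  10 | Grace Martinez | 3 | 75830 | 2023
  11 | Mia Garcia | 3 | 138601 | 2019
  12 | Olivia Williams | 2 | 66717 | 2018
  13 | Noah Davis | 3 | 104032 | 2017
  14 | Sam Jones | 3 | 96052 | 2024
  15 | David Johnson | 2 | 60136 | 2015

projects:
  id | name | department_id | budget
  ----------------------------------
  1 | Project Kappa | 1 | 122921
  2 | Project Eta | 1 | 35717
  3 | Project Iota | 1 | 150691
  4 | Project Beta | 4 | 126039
SELECT name, salary, hire_year FROM employees WHERE salary >= 123137 AND hire_year >= 2021

Execution result:
(no rows)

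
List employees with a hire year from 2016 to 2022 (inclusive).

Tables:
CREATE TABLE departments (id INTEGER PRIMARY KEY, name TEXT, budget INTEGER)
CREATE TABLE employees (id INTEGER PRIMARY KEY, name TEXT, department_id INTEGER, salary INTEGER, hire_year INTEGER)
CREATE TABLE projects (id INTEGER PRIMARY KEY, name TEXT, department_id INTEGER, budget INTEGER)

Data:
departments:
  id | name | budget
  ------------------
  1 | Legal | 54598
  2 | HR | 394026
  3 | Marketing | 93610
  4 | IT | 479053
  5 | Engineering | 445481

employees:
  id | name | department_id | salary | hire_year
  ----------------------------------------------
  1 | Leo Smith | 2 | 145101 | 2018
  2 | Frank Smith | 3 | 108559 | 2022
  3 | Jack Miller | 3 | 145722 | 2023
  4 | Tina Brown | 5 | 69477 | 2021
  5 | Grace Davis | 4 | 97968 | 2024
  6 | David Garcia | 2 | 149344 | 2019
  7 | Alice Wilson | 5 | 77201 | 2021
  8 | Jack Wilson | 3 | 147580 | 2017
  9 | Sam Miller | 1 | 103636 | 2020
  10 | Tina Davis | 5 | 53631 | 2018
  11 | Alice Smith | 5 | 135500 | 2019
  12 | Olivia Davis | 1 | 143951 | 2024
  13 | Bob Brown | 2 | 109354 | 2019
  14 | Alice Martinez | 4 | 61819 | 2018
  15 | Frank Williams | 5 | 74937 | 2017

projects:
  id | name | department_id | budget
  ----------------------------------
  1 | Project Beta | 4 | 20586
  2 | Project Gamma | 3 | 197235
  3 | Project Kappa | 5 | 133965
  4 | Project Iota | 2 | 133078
SELECT name, hire_year FROM employees WHERE hire_year BETWEEN 2016 AND 2022

Execution result:
name | hire_year
Leo Smith | 2018
Frank Smith | 2022
Tina Brown | 2021
David Garcia | 2019
Alice Wilson | 2021
Jack Wilson | 2017
Sam Miller | 2020
Tina Davis | 2018
Alice Smith | 2019
Bob Brown | 2019
Alice Martinez | 2018
Frank Williams | 2017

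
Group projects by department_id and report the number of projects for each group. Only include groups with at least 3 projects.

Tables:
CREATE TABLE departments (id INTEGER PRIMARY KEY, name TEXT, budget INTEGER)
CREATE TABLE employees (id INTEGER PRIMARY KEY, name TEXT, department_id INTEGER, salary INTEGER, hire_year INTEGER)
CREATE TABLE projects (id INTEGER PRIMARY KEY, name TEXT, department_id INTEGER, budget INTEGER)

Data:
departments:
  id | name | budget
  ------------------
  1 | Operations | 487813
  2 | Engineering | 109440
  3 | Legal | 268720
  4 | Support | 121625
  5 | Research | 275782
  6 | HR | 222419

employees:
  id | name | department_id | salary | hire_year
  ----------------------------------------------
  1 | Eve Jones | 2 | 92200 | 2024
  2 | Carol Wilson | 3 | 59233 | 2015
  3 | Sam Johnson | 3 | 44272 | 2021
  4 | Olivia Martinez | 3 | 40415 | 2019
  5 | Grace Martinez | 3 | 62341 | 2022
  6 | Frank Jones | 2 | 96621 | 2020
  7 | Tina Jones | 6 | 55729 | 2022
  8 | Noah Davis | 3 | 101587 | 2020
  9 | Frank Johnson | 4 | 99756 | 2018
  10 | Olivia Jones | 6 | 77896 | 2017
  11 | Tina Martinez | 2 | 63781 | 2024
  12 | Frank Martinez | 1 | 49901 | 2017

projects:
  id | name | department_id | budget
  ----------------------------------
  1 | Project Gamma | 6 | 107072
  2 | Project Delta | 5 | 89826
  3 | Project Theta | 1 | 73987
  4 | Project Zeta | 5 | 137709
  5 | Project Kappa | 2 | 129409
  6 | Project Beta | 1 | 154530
SELECT department_id, COUNT(*) AS n FROM projects GROUP BY department_id HAVING COUNT(*) >= 3

Execution result:
(no rows)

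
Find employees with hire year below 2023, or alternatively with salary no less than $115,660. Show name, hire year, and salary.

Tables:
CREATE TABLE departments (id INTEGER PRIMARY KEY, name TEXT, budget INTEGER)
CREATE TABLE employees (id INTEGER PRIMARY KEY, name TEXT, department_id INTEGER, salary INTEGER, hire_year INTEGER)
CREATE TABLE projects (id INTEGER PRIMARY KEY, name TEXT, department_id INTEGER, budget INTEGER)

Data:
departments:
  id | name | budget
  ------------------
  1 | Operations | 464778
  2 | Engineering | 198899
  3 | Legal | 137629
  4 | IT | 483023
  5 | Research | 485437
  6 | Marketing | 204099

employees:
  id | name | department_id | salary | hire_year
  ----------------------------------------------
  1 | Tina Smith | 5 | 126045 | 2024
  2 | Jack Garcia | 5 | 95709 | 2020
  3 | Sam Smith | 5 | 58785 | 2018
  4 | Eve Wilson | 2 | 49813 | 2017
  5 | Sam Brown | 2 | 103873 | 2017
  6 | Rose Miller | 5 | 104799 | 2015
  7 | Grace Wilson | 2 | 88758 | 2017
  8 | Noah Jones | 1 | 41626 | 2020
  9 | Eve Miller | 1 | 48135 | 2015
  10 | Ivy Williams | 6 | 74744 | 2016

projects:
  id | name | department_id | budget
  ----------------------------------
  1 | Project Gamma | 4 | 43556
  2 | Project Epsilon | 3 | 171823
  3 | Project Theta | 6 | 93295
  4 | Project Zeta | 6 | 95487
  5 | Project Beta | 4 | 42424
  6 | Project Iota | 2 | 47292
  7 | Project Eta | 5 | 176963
SELECT name, hire_year, salary FROM employees WHERE hire_year < 2023 OR salary >= 115660

Execution result:
name | hire_year | salary
Tina Smith | 2024 | 126045
Jack Garcia | 2020 | 95709
Sam Smith | 2018 | 58785
Eve Wilson | 2017 | 49813
Sam Brown | 2017 | 103873
Rose Miller | 2015 | 104799
Grace Wilson | 2017 | 88758
Noah Jones | 2020 | 41626
Eve Miller | 2015 | 48135
Ivy Williams | 2016 | 74744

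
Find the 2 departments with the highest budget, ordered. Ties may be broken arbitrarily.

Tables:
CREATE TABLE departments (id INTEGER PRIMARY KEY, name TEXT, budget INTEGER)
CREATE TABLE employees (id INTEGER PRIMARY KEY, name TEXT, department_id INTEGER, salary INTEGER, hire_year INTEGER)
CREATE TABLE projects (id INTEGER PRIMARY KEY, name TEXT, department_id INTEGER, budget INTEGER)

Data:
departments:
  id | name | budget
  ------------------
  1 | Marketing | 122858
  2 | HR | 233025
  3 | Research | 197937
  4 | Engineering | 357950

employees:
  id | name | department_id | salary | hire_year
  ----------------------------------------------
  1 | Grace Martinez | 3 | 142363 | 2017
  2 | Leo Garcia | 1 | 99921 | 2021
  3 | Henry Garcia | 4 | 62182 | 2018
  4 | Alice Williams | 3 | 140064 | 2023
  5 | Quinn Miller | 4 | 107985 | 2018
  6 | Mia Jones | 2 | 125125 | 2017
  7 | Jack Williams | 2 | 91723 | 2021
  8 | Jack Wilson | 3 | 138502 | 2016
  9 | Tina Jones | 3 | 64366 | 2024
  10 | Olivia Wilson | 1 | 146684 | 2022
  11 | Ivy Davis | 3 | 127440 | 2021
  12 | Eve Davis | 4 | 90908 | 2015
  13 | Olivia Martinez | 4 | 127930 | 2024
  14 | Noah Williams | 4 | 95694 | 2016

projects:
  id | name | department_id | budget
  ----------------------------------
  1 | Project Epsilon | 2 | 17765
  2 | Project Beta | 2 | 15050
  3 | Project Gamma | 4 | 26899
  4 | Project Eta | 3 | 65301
SELECT name, budget FROM departments ORDER BY budget DESC LIMIT 2

Execution result:
name | budget
Engineering | 357950
HR | 233025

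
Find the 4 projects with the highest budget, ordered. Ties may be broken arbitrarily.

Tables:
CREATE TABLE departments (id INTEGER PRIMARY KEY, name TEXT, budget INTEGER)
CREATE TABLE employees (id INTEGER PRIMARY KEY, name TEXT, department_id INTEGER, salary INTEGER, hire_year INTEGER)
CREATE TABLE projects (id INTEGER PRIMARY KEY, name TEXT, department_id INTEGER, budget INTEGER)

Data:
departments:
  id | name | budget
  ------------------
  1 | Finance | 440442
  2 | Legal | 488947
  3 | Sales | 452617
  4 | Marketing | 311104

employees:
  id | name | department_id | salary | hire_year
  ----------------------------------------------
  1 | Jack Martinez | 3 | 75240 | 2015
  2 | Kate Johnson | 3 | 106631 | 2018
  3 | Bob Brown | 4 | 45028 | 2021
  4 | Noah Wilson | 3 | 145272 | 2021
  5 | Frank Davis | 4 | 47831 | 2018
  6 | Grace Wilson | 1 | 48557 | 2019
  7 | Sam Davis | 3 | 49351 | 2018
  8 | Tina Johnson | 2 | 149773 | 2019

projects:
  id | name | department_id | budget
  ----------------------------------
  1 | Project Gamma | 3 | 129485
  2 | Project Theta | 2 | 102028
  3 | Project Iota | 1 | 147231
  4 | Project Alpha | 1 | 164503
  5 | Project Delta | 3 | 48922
SELECT name, budget FROM projects ORDER BY budget DESC LIMIT 4

Execution result:
name | budget
Project Alpha | 164503
Project Iota | 147231
Project Gamma | 129485
Project Theta | 102028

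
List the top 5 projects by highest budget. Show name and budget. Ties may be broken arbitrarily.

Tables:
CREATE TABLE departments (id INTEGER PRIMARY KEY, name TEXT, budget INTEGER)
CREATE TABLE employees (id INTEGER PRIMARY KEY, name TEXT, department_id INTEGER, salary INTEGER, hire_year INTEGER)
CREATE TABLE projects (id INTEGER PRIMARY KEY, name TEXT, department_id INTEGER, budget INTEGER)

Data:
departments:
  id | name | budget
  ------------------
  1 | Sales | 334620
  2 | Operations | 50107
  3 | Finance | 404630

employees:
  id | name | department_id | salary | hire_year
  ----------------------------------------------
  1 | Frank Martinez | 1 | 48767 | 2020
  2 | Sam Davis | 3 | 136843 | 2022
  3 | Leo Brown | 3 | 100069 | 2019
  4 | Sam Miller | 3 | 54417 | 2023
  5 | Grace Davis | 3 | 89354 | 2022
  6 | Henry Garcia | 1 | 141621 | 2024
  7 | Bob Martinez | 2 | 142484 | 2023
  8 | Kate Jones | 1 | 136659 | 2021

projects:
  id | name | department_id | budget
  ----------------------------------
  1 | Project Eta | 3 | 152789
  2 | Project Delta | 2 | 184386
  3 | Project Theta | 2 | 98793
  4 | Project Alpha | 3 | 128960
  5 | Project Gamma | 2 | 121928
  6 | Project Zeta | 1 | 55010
SELECT name, budget FROM projects ORDER BY budget DESC LIMIT 5

Execution result:
name | budget
Project Delta | 184386
Project Eta | 152789
Project Alpha | 128960
Project Gamma | 121928
Project Theta | 98793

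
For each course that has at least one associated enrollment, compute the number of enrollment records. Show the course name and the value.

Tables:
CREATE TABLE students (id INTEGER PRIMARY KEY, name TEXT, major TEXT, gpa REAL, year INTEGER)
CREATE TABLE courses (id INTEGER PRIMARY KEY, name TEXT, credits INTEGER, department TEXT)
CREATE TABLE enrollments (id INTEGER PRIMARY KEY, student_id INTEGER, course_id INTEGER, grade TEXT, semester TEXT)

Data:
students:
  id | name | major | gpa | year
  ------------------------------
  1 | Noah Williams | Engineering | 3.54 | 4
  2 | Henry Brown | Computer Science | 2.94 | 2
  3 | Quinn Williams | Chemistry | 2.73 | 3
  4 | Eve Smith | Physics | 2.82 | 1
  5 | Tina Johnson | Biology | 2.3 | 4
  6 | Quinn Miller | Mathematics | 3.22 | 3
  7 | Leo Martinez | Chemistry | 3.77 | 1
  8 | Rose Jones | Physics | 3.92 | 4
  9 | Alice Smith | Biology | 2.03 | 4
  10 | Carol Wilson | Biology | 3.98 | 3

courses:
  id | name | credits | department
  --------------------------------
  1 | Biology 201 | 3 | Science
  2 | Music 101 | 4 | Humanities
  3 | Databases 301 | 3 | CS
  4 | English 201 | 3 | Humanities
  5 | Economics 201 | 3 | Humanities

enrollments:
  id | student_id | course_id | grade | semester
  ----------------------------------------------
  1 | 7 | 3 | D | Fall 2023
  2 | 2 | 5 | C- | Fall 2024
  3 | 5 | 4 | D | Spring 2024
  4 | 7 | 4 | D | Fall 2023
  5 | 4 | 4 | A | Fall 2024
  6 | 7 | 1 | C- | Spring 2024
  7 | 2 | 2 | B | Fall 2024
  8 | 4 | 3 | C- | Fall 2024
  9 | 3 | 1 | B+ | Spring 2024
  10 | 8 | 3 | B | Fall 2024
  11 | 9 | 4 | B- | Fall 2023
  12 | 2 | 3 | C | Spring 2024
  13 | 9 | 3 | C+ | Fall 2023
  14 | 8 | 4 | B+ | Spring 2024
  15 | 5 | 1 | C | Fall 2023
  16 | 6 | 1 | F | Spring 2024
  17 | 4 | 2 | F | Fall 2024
SELECT p.name, COUNT(*) AS n FROM enrollments c JOIN courses p ON c.course_id = p.id GROUP BY p.id, p.name

Execution result:
name | n
Biology 201 | 4
Music 101 | 2
Databases 301 | 5
English 201 | 5
Economics 201 | 1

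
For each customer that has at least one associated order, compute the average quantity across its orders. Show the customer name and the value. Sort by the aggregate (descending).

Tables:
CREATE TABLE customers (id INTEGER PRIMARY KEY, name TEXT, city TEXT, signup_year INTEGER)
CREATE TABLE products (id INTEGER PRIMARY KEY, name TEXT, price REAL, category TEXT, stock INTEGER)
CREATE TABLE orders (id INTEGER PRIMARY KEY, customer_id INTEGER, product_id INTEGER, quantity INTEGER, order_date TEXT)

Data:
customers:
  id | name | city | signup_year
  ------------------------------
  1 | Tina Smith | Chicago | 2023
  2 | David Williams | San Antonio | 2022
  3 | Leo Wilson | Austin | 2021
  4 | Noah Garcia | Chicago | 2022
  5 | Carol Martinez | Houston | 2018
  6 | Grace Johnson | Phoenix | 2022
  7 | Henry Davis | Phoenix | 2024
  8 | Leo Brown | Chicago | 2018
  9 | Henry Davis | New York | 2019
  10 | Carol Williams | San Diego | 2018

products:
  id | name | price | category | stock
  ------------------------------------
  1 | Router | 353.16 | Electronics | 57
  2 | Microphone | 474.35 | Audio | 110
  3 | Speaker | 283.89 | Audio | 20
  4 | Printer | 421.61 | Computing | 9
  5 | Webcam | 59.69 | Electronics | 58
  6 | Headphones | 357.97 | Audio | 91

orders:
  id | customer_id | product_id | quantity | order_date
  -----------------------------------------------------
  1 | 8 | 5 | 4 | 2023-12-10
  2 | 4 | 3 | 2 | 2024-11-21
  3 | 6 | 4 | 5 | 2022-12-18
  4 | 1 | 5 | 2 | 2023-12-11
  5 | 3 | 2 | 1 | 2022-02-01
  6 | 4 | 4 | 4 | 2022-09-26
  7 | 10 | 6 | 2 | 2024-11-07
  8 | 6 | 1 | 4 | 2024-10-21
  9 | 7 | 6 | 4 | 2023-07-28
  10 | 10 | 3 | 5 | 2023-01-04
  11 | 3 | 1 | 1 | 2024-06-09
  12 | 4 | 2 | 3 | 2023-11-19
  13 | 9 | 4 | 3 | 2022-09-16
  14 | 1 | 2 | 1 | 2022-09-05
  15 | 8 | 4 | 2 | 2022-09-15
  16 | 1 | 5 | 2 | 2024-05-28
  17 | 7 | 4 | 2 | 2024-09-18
SELECT p.name, AVG(c.quantity) AS avg_quantity FROM orders c JOIN customers p ON c.customer_id = p.id GROUP BY p.id, p.name ORDER BY avg_quantity DESC

Execution result:
name | avg_quantity
Grace Johnson | 4.50
Carol Williams | 3.50
Noah Garcia | 3.00
Henry Davis | 3.00
Leo Brown | 3.00
Henry Davis | 3.00
Tina Smith | 1.67
Leo Wilson | 1.00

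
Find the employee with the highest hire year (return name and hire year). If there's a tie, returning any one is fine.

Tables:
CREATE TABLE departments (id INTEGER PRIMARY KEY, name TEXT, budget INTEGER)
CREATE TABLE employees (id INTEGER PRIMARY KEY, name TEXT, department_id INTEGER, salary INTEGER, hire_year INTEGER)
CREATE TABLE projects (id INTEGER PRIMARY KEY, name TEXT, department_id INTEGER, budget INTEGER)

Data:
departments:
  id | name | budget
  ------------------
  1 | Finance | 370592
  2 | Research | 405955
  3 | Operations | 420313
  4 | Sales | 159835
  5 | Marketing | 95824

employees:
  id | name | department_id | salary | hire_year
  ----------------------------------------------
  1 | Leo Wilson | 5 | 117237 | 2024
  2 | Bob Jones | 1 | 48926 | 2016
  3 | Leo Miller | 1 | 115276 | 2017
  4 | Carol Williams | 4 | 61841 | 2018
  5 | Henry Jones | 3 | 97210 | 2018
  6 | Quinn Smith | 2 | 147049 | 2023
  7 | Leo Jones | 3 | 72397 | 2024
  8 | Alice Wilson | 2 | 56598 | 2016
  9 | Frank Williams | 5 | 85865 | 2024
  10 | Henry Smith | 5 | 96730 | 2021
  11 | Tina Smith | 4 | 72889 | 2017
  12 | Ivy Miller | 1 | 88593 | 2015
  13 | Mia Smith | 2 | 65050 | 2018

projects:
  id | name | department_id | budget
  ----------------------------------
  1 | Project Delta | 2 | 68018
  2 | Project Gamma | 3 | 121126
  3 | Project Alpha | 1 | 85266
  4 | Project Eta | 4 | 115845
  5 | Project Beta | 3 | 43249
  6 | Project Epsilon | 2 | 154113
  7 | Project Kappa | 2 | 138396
SELECT name, hire_year FROM employees ORDER BY hire_year DESC LIMIT 1

Execution result:
name | hire_year
Leo Wilson | 2024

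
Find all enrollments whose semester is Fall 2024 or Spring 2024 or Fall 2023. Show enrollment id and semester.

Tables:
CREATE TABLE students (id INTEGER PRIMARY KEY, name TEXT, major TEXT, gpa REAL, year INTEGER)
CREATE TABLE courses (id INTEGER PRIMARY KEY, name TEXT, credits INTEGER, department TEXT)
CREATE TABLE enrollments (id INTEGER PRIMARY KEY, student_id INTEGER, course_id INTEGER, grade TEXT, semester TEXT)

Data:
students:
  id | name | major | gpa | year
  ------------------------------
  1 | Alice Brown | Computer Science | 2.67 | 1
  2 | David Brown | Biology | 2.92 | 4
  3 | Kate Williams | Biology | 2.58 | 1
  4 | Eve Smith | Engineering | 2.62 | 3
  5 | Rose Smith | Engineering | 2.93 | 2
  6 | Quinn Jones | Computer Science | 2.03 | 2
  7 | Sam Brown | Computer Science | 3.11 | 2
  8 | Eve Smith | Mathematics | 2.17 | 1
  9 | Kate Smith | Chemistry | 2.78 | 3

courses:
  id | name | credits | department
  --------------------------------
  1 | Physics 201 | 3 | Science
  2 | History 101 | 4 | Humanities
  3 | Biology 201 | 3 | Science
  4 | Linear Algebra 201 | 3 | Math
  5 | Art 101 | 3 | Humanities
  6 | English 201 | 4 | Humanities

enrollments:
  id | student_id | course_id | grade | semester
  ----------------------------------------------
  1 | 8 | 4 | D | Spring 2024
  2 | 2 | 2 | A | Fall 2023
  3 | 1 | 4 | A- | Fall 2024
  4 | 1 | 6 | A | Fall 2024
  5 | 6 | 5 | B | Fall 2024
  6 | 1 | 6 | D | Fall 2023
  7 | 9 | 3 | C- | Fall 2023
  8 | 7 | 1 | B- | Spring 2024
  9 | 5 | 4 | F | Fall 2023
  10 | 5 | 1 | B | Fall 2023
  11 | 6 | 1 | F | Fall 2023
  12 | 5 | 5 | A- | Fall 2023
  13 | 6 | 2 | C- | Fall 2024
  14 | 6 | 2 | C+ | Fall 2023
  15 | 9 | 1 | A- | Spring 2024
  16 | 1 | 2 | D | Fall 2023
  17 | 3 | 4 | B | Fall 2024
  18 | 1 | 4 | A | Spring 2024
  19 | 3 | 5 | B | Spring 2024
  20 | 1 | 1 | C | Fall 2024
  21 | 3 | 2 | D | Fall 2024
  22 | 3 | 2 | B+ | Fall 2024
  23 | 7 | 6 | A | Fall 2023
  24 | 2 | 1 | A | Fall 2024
SELECT id, semester FROM enrollments WHERE semester IN ('Fall 2024', 'Spring 2024', 'Fall 2023')

Execution result:
id | semester
1 | Spring 2024
2 | Fall 2023
3 | Fall 2024
4 | Fall 2024
5 | Fall 2024
6 | Fall 2023
7 | Fall 2023
8 | Spring 2024
9 | Fall 2023
10 | Fall 2023
11 | Fall 2023
12 | Fall 2023
13 | Fall 2024
14 | Fall 2023
15 | Spring 2024
16 | Fall 2023
17 | Fall 2024
18 | Spring 2024
19 | Spring 2024
20 | Fall 2024
21 | Fall 2024
22 | Fall 2024
23 | Fall 2023
24 | Fall 2024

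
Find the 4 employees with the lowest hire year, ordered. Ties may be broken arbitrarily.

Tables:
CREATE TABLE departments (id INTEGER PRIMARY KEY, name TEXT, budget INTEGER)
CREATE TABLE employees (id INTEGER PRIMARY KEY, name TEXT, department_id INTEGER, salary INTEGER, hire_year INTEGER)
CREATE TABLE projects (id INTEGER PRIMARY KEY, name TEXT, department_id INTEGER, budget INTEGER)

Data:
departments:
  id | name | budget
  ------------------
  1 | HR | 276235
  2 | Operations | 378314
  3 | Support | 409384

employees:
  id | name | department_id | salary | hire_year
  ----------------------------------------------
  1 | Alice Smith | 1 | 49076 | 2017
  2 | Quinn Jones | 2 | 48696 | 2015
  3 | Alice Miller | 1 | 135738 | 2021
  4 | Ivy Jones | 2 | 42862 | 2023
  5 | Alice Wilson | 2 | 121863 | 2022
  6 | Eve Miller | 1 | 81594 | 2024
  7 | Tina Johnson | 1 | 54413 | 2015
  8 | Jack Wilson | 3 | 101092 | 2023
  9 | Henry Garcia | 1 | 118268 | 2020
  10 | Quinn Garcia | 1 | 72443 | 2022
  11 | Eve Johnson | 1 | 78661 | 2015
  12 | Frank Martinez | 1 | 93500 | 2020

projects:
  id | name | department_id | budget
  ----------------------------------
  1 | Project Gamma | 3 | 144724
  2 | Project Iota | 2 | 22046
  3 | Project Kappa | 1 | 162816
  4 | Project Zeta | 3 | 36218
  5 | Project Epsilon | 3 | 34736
SELECT name, hire_year FROM employees ORDER BY hire_year ASC LIMIT 4

Execution result:
name | hire_year
Quinn Jones | 2015
Tina Johnson | 2015
Eve Johnson | 2015
Alice Smith | 2017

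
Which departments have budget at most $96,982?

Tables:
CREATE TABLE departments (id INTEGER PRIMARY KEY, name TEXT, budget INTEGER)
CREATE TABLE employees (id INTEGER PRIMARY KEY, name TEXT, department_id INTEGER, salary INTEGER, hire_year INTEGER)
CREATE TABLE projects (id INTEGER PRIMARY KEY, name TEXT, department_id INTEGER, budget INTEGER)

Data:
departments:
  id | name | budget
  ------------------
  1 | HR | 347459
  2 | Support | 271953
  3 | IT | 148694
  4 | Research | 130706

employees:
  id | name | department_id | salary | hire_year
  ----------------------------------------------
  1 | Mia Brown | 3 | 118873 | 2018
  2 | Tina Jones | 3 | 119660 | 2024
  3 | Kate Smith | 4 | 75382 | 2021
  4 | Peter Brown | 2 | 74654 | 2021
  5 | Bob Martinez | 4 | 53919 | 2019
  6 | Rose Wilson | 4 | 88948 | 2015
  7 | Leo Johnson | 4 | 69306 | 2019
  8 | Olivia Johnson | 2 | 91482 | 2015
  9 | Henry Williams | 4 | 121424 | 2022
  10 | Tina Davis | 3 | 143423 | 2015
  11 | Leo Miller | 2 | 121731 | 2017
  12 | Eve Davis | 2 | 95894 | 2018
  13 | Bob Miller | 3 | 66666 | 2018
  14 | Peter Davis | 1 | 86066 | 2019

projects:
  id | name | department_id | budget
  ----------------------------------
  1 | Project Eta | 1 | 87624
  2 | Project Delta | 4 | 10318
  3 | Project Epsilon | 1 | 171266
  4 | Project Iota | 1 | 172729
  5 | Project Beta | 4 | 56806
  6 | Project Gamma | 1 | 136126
SELECT name, budget FROM departments WHERE budget <= 96982

Execution result:
(no rows)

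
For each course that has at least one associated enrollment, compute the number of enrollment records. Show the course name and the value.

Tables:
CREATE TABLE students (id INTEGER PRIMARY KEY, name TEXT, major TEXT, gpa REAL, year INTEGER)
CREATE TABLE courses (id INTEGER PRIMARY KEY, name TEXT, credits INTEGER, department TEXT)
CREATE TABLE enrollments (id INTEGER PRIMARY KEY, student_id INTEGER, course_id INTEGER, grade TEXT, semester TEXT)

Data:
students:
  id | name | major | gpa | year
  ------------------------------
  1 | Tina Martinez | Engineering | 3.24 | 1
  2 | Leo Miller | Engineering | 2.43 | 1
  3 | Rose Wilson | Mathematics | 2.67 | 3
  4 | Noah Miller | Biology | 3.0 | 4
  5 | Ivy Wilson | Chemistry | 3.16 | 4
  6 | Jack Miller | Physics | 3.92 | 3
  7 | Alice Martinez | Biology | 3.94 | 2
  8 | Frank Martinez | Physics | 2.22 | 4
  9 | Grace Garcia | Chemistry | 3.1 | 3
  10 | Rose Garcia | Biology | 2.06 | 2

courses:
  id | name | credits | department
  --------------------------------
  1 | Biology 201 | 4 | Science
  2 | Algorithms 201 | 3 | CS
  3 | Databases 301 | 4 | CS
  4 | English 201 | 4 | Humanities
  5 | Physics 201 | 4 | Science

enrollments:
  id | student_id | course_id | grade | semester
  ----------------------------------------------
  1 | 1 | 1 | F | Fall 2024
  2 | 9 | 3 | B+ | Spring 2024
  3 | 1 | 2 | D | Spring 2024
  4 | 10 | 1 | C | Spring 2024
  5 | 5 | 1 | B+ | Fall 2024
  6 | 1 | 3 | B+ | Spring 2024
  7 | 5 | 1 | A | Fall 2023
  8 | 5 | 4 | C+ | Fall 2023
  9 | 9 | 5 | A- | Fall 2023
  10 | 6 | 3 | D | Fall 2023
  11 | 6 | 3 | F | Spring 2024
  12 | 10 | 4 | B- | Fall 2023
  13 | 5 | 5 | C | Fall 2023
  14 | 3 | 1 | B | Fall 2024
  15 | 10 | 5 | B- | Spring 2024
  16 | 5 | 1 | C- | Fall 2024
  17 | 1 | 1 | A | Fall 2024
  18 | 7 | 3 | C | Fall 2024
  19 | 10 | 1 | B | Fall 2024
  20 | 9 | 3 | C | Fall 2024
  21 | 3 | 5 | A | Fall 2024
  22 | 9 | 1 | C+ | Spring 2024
SELECT p.name, COUNT(*) AS n FROM enrollments c JOIN courses p ON c.course_id = p.id GROUP BY p.id, p.name

Execution result:
name | n
Biology 201 | 9
Algorithms 201 | 1
Databases 301 | 6
English 201 | 2
Physics 201 | 4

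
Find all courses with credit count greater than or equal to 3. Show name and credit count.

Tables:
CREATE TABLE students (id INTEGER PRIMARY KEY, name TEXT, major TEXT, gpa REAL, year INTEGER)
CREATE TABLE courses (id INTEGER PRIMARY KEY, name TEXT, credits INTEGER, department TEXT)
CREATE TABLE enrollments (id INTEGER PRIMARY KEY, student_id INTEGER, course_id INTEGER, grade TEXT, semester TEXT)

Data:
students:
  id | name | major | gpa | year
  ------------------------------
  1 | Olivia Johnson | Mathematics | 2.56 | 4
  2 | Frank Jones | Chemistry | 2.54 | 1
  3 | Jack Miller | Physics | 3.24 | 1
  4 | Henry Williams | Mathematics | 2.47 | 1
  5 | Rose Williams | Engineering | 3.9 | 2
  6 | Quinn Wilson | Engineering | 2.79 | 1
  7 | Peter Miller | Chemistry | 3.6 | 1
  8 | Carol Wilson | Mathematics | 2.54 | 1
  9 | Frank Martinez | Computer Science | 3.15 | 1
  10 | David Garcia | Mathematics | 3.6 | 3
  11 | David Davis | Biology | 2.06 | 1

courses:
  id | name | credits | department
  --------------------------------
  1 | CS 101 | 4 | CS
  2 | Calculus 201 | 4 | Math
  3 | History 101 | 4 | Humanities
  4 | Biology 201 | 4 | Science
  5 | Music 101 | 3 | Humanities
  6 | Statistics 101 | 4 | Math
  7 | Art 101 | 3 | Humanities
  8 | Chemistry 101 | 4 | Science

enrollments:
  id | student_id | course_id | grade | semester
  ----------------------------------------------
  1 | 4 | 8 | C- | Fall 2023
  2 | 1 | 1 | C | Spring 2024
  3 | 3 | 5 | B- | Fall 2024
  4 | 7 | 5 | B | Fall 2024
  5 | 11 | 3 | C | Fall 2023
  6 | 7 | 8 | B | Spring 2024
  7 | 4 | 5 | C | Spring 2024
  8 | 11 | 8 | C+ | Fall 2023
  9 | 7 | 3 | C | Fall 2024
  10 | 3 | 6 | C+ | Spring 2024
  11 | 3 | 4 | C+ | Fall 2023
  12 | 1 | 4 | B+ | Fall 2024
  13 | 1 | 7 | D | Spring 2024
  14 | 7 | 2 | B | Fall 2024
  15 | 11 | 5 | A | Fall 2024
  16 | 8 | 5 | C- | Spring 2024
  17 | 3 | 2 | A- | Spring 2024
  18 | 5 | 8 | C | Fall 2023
SELECT name, credits FROM courses WHERE credits >= 3

Execution result:
name | credits
CS 101 | 4
Calculus 201 | 4
History 101 | 4
Biology 201 | 4
Music 101 | 3
Statistics 101 | 4
Art 101 | 3
Chemistry 101 | 4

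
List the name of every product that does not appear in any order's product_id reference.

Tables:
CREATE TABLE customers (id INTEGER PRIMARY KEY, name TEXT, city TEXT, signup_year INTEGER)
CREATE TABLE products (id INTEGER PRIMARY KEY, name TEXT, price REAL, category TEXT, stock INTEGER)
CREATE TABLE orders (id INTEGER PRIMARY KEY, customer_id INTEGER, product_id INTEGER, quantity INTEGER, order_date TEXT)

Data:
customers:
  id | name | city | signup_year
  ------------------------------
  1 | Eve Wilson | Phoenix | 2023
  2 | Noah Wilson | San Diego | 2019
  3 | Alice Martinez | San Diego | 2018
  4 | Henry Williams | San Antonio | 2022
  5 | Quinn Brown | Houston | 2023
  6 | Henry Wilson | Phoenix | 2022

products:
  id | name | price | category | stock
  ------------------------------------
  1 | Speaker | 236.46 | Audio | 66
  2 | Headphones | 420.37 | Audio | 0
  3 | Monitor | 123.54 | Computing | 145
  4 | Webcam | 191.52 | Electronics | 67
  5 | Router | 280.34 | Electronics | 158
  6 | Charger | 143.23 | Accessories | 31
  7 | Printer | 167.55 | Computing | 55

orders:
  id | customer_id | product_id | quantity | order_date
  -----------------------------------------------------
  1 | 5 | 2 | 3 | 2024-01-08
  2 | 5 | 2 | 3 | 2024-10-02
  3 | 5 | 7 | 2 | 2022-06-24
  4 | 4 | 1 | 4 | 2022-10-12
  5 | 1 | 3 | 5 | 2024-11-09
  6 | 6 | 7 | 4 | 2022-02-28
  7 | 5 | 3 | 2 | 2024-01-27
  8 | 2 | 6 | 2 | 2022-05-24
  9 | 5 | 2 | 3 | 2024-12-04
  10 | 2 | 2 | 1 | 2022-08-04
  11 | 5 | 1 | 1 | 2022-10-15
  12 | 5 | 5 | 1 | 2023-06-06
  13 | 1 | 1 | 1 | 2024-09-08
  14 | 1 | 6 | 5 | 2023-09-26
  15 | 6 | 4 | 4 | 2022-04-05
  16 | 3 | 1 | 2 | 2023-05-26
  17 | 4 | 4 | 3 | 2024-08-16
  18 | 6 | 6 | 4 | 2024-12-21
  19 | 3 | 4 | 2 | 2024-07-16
SELECT p.name FROM products p LEFT JOIN orders c ON c.product_id = p.id WHERE c.id IS NULL

Execution result:
(no rows)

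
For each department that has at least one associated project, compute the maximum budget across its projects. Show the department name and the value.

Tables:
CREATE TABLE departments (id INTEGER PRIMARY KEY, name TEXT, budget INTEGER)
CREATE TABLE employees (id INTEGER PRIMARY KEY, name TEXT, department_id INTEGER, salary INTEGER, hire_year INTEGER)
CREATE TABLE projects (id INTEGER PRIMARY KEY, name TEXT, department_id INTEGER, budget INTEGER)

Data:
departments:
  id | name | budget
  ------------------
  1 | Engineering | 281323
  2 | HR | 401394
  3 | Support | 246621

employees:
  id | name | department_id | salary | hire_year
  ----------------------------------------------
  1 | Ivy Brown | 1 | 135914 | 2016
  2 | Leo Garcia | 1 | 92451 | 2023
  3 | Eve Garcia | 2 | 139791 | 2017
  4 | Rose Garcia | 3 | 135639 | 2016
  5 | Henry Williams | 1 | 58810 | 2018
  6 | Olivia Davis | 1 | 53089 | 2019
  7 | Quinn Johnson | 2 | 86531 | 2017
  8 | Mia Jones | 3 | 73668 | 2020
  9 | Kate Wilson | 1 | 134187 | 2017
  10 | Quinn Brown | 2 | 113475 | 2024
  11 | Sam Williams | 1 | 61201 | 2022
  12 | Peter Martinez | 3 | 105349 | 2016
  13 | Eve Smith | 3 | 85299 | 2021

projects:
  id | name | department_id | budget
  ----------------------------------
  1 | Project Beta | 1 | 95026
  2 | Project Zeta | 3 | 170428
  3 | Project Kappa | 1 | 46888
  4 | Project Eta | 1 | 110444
SELECT p.name, MAX(c.budget) AS max_budget FROM projects c JOIN departments p ON c.department_id = p.id GROUP BY p.id, p.name

Execution result:
name | max_budget
Engineering | 110444
Support | 170428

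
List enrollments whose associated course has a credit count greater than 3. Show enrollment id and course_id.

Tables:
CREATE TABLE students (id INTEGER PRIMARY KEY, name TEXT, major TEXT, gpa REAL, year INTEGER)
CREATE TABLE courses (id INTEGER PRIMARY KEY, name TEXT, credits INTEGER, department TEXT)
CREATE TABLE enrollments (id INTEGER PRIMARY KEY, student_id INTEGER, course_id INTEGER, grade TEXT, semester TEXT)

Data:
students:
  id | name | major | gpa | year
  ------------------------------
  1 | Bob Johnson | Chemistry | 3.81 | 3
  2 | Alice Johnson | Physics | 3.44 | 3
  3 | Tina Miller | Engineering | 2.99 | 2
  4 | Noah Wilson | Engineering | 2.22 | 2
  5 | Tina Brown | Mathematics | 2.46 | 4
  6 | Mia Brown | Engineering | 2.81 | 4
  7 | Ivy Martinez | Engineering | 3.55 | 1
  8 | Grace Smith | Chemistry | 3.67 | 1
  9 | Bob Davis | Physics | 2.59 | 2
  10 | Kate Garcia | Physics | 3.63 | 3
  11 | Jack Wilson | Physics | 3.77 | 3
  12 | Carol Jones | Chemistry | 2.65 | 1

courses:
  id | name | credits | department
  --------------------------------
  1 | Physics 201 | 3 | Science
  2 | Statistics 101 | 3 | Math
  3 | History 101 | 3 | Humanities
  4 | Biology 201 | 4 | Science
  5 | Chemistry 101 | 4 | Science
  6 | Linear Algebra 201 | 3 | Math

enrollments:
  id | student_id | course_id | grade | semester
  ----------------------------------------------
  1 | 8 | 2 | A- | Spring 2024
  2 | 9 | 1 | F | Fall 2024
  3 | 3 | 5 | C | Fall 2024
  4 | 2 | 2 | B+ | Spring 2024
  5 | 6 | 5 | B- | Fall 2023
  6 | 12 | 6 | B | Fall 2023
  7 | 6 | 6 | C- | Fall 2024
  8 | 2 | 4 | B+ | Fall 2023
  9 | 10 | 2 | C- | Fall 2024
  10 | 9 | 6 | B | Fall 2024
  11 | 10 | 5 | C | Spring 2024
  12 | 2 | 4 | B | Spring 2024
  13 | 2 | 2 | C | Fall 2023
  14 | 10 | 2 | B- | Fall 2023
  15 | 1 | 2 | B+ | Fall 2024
SELECT id, course_id FROM enrollments WHERE course_id IN (SELECT id FROM courses WHERE credits > 3)

Execution result:
id | course_id
3 | 5
5 | 5
8 | 4
11 | 5
12 | 4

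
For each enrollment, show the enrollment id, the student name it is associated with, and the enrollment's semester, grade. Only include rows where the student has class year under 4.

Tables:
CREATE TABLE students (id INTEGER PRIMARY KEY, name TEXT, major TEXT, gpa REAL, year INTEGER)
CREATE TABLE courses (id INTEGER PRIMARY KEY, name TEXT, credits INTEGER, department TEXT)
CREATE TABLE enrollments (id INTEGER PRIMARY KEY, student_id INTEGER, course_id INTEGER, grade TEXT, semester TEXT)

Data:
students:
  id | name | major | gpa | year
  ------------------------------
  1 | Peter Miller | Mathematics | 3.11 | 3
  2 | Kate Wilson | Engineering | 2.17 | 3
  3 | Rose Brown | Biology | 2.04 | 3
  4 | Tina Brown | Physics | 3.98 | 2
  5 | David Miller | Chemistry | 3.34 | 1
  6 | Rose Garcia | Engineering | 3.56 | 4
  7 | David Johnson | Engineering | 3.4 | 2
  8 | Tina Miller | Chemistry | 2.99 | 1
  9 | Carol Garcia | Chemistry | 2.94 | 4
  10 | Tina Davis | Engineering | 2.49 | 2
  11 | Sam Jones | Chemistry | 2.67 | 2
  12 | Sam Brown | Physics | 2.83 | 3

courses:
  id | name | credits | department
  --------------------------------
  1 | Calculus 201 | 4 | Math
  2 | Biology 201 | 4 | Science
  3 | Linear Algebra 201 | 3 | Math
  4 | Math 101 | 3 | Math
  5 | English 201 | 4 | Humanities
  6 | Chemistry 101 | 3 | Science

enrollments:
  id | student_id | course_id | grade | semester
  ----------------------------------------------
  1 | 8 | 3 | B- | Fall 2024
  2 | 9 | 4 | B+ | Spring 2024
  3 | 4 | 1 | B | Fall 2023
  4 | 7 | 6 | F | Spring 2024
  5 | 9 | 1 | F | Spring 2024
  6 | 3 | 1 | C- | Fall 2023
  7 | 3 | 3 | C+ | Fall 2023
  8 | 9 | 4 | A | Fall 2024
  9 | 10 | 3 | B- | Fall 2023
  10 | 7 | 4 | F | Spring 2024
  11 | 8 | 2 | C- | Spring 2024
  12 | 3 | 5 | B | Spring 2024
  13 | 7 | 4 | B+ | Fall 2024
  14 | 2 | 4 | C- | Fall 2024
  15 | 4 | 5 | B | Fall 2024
SELECT c.id, p.name AS student, c.semester, c.grade FROM enrollments c JOIN students p ON c.student_id = p.id WHERE p.year < 4

Execution result:
id | student | semester | grade
1 | Tina Miller | Fall 2024 | B-
3 | Tina Brown | Fall 2023 | B
4 | David Johnson | Spring 2024 | F
6 | Rose Brown | Fall 2023 | C-
7 | Rose Brown | Fall 2023 | C+
9 | Tina Davis | Fall 2023 | B-
10 | David Johnson | Spring 2024 | F
11 | Tina Miller | Spring 2024 | C-
12 | Rose Brown | Spring 2024 | B
13 | David Johnson | Fall 2024 | B+
14 | Kate Wilson | Fall 2024 | C-
15 | Tina Brown | Fall 2024 | B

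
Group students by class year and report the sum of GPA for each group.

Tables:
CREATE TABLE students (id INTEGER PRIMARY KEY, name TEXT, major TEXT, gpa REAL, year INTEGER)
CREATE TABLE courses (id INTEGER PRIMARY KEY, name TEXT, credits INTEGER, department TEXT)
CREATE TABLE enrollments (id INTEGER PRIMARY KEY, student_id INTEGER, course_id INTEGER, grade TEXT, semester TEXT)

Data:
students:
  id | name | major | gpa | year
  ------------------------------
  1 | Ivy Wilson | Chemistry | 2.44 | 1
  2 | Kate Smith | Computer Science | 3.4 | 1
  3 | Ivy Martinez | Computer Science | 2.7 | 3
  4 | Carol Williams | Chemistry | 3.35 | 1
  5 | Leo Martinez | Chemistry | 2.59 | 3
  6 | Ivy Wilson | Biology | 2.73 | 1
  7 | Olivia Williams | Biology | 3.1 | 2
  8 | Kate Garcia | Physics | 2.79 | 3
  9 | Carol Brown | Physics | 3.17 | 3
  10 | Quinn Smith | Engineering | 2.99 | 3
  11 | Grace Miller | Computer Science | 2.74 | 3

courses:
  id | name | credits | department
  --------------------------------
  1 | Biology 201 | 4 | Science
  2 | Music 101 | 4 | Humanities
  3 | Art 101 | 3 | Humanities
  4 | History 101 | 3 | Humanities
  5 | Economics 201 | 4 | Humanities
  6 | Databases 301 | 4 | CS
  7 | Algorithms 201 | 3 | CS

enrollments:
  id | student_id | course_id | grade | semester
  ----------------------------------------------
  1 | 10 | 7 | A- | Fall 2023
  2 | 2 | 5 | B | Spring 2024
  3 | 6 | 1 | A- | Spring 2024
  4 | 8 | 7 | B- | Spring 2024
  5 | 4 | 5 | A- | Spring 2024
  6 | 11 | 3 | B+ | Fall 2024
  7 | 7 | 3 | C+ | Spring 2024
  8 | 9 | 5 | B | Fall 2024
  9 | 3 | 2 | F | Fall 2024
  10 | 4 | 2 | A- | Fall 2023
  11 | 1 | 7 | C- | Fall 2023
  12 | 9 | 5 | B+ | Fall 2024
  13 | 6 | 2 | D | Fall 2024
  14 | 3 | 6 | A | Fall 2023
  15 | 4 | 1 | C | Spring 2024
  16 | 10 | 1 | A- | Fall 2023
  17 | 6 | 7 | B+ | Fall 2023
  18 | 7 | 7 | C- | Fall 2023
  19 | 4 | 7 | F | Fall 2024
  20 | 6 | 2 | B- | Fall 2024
SELECT year, SUM(gpa) AS sum_gpa FROM students GROUP BY year

Execution result:
year | sum_gpa
1 | 11.92
2 | 3.10
3 | 16.98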